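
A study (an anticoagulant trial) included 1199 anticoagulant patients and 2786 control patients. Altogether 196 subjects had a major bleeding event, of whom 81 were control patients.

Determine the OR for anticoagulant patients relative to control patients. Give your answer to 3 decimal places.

3.543

anticoagulant patients with the outcome: 196 − 81 = 115
anticoagulant patients without the outcome: 1199 − 115 = 1084
control patients without the outcome: 2786 − 81 = 2705
odds, anticoagulant patients = 115/1084 = 0.10609
odds, control patients = 81/2705 = 0.02994
OR = 0.10609 / 0.02994 = 3.543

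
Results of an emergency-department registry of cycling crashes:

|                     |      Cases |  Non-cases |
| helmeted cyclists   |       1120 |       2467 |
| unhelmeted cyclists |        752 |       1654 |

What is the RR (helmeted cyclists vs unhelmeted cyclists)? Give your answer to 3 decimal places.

risk, helmeted cyclists = 1120/3587 = 0.3122
risk, unhelmeted cyclists = 752/2406 = 0.3126
RR = 0.3122 / 0.3126 = 0.999

0.999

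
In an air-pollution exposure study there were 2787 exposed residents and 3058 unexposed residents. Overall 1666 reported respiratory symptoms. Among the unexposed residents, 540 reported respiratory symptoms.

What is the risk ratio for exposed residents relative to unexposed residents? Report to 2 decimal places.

2.29

exposed residents with the outcome: 1666 − 540 = 1126
exposed residents without the outcome: 2787 − 1126 = 1661
unexposed residents without the outcome: 3058 − 540 = 2518
risk, exposed residents = 1126/2787 = 0.4040
risk, unexposed residents = 540/3058 = 0.1766
RR = 0.4040 / 0.1766 = 2.29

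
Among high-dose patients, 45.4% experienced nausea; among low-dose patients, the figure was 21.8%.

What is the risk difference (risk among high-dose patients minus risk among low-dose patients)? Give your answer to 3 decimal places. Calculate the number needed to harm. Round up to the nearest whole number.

RD = 0.236; NNH = 5

risk difference = 0.4540 − 0.2180 = 0.236
absolute risk difference = 0.236000
1 / 0.236000 = 4.237 → round up → 5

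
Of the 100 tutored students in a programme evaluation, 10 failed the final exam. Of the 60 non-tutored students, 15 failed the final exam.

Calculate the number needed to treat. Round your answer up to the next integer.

7

risk, tutored students = 10/100 = 0.100000
risk, non-tutored students = 15/60 = 0.250000
absolute risk difference = 0.150000
1 / 0.150000 = 6.667 → round up → 7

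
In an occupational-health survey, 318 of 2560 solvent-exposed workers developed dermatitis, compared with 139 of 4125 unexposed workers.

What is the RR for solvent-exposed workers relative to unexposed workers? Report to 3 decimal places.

risk, solvent-exposed workers = 318/2560 = 0.12422
risk, unexposed workers = 139/4125 = 0.03370
RR = 0.12422 / 0.03370 = 3.686

3.686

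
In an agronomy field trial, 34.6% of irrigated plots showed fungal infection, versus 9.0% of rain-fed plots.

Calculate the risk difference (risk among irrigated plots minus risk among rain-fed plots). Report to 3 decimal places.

risk difference = 0.3460 − 0.0900 = 0.256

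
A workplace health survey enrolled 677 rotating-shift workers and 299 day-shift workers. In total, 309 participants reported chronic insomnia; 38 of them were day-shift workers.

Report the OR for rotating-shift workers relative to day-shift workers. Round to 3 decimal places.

rotating-shift workers with the outcome: 309 − 38 = 271
rotating-shift workers without the outcome: 677 − 271 = 406
day-shift workers without the outcome: 299 − 38 = 261
OR = (271 × 261) / (406 × 38) = 70731/15428 ≈ 4.585

OR = 4.585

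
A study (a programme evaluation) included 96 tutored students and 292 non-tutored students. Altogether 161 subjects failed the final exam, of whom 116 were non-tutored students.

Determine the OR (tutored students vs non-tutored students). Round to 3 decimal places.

tutored students with the outcome: 161 − 116 = 45
tutored students without the outcome: 96 − 45 = 51
non-tutored students without the outcome: 292 − 116 = 176
odds, tutored students = 45/51 = 0.8824
odds, non-tutored students = 116/176 = 0.6591
OR = 0.8824 / 0.6591 = 1.339

OR ≈ 1.339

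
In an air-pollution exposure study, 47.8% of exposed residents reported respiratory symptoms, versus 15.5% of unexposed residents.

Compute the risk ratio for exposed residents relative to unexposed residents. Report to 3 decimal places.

RR = 0.4780 / 0.1550 = 3.084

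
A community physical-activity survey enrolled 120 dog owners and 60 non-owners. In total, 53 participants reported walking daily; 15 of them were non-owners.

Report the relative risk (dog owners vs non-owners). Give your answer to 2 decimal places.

dog owners with the outcome: 53 − 15 = 38
dog owners without the outcome: 120 − 38 = 82
non-owners without the outcome: 60 − 15 = 45
risk, dog owners = 38/120 = 0.3167
risk, non-owners = 15/60 = 0.2500
RR = 0.3167 / 0.2500 = 1.27

RR: 1.27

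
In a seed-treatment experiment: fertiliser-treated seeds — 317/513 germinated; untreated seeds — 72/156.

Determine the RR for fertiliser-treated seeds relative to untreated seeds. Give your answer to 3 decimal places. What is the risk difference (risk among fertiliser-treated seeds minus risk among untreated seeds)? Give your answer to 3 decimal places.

RR = 1.339; RD = 0.156

risk, fertiliser-treated seeds = 317/513 = 0.6179
risk, untreated seeds = 72/156 = 0.4615
RR = 0.6179 / 0.4615 = 1.339
risk difference = 0.6179 − 0.4615 = 0.156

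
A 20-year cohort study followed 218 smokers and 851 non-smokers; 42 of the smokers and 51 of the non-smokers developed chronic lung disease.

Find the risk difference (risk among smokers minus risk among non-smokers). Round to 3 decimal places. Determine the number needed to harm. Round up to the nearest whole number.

risk, smokers = 42/218 = 0.1927
risk, non-smokers = 51/851 = 0.0599
risk difference = 0.1927 − 0.0599 = 0.133
absolute risk difference = 0.132731
1 / 0.132731 = 7.534 → round up → 8

RD = 0.133; NNH = 8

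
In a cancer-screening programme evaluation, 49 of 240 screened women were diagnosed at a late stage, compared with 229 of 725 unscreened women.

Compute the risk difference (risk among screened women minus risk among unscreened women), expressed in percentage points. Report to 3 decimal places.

risk, screened women = 49/240 = 0.2042
risk, unscreened women = 229/725 = 0.3159
risk difference = 0.2042 − 0.3159 = -0.1117 → -11.170 percentage points

RD: -11.170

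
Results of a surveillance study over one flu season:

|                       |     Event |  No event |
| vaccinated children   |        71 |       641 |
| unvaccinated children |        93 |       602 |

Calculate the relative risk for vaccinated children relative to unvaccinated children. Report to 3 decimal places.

risk, vaccinated children = 71/712 = 0.0997
risk, unvaccinated children = 93/695 = 0.1338
RR = 0.0997 / 0.1338 = 0.745

RR: 0.745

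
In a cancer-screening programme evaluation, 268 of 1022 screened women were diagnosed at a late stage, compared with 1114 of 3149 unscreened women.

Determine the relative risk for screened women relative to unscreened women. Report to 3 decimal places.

risk, screened women = 268/1022 = 0.2622
risk, unscreened women = 1114/3149 = 0.3538
RR = 0.2622 / 0.3538 = 0.741

RR: 0.741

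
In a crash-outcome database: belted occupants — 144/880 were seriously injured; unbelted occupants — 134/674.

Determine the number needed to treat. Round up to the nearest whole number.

NNT: 29

risk, belted occupants = 144/880 = 0.163636
risk, unbelted occupants = 134/674 = 0.198813
absolute risk difference = 0.035177
1 / 0.035177 = 28.428 → round up → 29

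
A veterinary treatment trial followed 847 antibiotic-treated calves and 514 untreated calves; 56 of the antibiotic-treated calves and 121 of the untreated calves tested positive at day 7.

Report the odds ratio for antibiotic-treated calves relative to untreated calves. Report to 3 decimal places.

OR ≈ 0.230

odds, antibiotic-treated calves = 56/791 = 0.0708
odds, untreated calves = 121/393 = 0.3079
OR = 0.0708 / 0.3079 = 0.230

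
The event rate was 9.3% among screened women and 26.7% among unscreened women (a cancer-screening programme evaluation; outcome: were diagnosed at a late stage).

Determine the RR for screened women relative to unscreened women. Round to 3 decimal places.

RR = 0.0930 / 0.2670 = 0.348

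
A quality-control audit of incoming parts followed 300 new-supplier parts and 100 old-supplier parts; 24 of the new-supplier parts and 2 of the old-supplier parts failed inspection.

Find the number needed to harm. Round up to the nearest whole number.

17

risk, new-supplier parts = 24/300 = 0.080000
risk, old-supplier parts = 2/100 = 0.020000
absolute risk difference = 0.060000
1 / 0.060000 = 16.667 → round up → 17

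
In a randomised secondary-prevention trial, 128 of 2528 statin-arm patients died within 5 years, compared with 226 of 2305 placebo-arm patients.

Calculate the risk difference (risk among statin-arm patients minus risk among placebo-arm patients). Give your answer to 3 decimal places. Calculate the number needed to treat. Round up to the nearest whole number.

risk, statin-arm patients = 128/2528 = 0.0506
risk, placebo-arm patients = 226/2305 = 0.0980
risk difference = 0.0506 − 0.0980 = -0.047
absolute risk difference = 0.047415
1 / 0.047415 = 21.090 → round up → 22

RD = -0.047; NNT = 22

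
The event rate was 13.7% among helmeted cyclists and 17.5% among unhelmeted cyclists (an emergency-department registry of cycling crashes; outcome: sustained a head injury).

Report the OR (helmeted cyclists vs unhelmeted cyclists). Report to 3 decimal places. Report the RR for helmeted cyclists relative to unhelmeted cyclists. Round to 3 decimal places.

OR = 0.748; RR = 0.783

odds, helmeted cyclists = 0.1370/0.8630 = 0.1587
odds, unhelmeted cyclists = 0.1750/0.8250 = 0.2121
OR = 0.1587 / 0.2121 = 0.748
RR = 0.1370 / 0.1750 = 0.783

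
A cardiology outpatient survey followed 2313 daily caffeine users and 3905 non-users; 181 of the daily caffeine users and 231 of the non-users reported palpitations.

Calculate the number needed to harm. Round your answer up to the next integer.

NNH ≈ 53

risk, daily caffeine users = 181/2313 = 0.078253
risk, non-users = 231/3905 = 0.059155
absolute risk difference = 0.019098
1 / 0.019098 = 52.362 → round up → 53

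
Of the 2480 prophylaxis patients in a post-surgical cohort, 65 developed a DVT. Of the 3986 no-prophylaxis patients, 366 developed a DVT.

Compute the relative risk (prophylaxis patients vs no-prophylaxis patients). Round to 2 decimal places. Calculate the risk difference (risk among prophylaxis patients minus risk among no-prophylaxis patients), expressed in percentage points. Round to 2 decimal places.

risk, prophylaxis patients = 65/2480 = 0.02621
risk, no-prophylaxis patients = 366/3986 = 0.09182
RR = 0.02621 / 0.09182 = 0.29
risk difference = 0.02621 − 0.09182 = -0.06561 → -6.56 percentage points

RR = 0.29; RD = -6.56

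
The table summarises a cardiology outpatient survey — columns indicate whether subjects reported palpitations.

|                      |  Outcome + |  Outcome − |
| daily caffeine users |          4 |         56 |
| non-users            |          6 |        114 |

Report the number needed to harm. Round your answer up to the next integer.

60

risk, daily caffeine users = 4/60 = 0.066667
risk, non-users = 6/120 = 0.050000
absolute risk difference = 0.016667
1 / 0.016667 = 59.999 → round up → 60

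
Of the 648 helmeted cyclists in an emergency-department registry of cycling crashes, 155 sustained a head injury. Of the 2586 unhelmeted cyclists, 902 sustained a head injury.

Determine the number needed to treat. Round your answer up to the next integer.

10

risk, helmeted cyclists = 155/648 = 0.239198
risk, unhelmeted cyclists = 902/2586 = 0.348801
absolute risk difference = 0.109604
1 / 0.109604 = 9.124 → round up → 10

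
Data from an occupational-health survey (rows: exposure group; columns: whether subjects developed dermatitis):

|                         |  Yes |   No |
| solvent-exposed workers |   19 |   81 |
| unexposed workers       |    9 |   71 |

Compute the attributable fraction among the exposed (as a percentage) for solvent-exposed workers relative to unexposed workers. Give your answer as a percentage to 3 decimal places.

AR% = 40.789%

risk, solvent-exposed workers = 19/100 = 0.1900
risk, unexposed workers = 9/80 = 0.1125
AR% = (0.1900 − 0.1125) / 0.1900 = 0.4079 → 40.789%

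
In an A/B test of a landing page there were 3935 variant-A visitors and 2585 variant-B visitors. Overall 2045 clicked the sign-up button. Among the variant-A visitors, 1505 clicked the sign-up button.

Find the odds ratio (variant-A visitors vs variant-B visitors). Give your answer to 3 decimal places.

OR ≈ 2.345

variant-A visitors without the outcome: 3935 − 1505 = 2430
variant-B visitors with the outcome: 2045 − 1505 = 540
variant-B visitors without the outcome: 2585 − 540 = 2045
odds, variant-A visitors = 1505/2430 = 0.6193
odds, variant-B visitors = 540/2045 = 0.2641
OR = 0.6193 / 0.2641 = 2.345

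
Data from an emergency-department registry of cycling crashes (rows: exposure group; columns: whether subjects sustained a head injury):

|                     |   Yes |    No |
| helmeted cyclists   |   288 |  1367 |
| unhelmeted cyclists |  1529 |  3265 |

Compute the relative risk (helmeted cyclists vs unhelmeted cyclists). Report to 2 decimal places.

risk, helmeted cyclists = 288/1655 = 0.1740
risk, unhelmeted cyclists = 1529/4794 = 0.3189
RR = 0.1740 / 0.3189 = 0.55

RR = 0.55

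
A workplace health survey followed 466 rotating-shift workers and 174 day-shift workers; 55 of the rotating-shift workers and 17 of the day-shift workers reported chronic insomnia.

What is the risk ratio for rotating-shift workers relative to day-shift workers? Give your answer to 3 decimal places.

RR: 1.208

risk, rotating-shift workers = 55/466 = 0.1180
risk, day-shift workers = 17/174 = 0.0977
RR = 0.1180 / 0.0977 = 1.208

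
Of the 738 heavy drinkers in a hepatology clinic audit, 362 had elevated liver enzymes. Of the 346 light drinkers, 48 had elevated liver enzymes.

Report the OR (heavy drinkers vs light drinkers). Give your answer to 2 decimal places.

odds, heavy drinkers = 362/376 = 0.9628
odds, light drinkers = 48/298 = 0.1611
OR = 0.9628 / 0.1611 = 5.98

OR = 5.98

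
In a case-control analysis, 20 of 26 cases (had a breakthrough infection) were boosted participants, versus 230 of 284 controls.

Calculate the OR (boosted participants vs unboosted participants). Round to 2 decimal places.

OR = (20 × 54) / (230 × 6) = 1080/1380 ≈ 0.78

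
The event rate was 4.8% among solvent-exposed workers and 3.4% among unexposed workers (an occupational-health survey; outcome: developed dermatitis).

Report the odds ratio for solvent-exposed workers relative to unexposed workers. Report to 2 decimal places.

OR ≈ 1.43

odds, solvent-exposed workers = 0.04800/0.95200 = 0.05042
odds, unexposed workers = 0.03400/0.96600 = 0.03520
OR = 0.05042 / 0.03520 = 1.43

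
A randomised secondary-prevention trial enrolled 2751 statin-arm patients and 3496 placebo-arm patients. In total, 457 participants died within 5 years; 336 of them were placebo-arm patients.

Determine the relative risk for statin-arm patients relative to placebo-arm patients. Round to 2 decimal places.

statin-arm patients with the outcome: 457 − 336 = 121
statin-arm patients without the outcome: 2751 − 121 = 2630
placebo-arm patients without the outcome: 3496 − 336 = 3160
risk, statin-arm patients = 121/2751 = 0.04398
risk, placebo-arm patients = 336/3496 = 0.09611
RR = 0.04398 / 0.09611 = 0.46

0.46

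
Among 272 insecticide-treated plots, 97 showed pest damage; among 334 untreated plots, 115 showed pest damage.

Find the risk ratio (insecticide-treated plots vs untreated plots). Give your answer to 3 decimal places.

risk, insecticide-treated plots = 97/272 = 0.3566
risk, untreated plots = 115/334 = 0.3443
RR = 0.3566 / 0.3443 = 1.036

RR ≈ 1.036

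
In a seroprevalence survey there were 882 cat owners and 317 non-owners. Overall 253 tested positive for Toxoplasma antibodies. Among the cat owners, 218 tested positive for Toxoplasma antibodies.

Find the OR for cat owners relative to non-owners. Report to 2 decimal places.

2.65

cat owners without the outcome: 882 − 218 = 664
non-owners with the outcome: 253 − 218 = 35
non-owners without the outcome: 317 − 35 = 282
odds, cat owners = 218/664 = 0.3283
odds, non-owners = 35/282 = 0.1241
OR = 0.3283 / 0.1241 = 2.65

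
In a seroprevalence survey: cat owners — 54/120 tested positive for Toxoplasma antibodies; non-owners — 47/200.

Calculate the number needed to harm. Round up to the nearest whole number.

risk, cat owners = 54/120 = 0.450000
risk, non-owners = 47/200 = 0.235000
absolute risk difference = 0.215000
1 / 0.215000 = 4.651 → round up → 5

5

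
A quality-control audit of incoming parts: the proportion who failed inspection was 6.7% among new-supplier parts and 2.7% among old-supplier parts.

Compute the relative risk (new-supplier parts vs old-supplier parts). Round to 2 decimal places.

RR = 0.06700 / 0.02700 = 2.48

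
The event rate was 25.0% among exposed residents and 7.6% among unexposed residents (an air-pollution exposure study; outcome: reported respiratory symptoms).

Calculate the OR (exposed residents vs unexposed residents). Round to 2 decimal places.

OR: 4.05

odds, exposed residents = 0.2500/0.7500 = 0.3333
odds, unexposed residents = 0.0760/0.9240 = 0.0823
OR = 0.3333 / 0.0823 = 4.05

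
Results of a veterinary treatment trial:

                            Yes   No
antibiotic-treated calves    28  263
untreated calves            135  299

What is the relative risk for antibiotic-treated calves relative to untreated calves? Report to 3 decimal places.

RR = 0.309

risk, antibiotic-treated calves = 28/291 = 0.0962
risk, untreated calves = 135/434 = 0.3111
RR = 0.0962 / 0.3111 = 0.309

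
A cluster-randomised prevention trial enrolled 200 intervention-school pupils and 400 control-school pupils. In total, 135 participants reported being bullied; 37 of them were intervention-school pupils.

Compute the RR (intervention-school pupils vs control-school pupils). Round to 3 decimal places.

RR = 0.755

intervention-school pupils without the outcome: 200 − 37 = 163
control-school pupils with the outcome: 135 − 37 = 98
control-school pupils without the outcome: 400 − 98 = 302
risk, intervention-school pupils = 37/200 = 0.1850
risk, control-school pupils = 98/400 = 0.2450
RR = 0.1850 / 0.2450 = 0.755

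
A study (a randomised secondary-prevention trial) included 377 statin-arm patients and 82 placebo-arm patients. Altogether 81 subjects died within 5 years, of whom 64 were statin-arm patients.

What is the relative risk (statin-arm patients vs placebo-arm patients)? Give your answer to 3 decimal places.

RR ≈ 0.819

statin-arm patients without the outcome: 377 − 64 = 313
placebo-arm patients with the outcome: 81 − 64 = 17
placebo-arm patients without the outcome: 82 − 17 = 65
risk, statin-arm patients = 64/377 = 0.1698
risk, placebo-arm patients = 17/82 = 0.2073
RR = 0.1698 / 0.2073 = 0.819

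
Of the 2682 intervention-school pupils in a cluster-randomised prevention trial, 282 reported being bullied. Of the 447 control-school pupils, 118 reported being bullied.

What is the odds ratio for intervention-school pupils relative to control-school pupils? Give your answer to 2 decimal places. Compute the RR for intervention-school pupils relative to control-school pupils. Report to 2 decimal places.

OR = (282 × 329) / (2400 × 118) = 92778/283200 ≈ 0.33
risk, intervention-school pupils = 282/2682 = 0.1051
risk, control-school pupils = 118/447 = 0.2640
RR = 0.1051 / 0.2640 = 0.40

OR = 0.33; RR = 0.40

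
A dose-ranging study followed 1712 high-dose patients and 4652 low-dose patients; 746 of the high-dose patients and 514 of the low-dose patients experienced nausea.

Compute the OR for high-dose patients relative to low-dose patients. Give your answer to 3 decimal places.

OR = (746 × 4138) / (966 × 514) = 3086948/496524 ≈ 6.217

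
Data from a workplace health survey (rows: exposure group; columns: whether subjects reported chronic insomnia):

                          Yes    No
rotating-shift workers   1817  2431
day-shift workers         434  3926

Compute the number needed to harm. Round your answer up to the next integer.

risk, rotating-shift workers = 1817/4248 = 0.427731
risk, day-shift workers = 434/4360 = 0.099541
absolute risk difference = 0.328189
1 / 0.328189 = 3.047 → round up → 4

NNH: 4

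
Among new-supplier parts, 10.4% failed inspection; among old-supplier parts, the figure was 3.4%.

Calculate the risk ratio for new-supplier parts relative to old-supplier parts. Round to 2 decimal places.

RR = 0.10400 / 0.03400 = 3.06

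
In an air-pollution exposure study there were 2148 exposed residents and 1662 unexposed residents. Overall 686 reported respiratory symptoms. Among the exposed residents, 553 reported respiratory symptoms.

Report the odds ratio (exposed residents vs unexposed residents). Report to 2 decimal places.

OR = 3.99

exposed residents without the outcome: 2148 − 553 = 1595
unexposed residents with the outcome: 686 − 553 = 133
unexposed residents without the outcome: 1662 − 133 = 1529
odds, exposed residents = 553/1595 = 0.3467
odds, unexposed residents = 133/1529 = 0.0870
OR = 0.3467 / 0.0870 = 3.99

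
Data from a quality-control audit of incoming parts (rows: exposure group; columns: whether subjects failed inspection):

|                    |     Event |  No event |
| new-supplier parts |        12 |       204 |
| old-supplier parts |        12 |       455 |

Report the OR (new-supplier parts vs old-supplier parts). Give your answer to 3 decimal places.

OR = (12 × 455) / (204 × 12) = 5460/2448 ≈ 2.230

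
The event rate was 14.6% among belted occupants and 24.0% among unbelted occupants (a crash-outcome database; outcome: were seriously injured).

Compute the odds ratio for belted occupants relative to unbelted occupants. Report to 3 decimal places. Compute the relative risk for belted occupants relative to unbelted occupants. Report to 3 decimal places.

OR = 0.541; RR = 0.608

odds, belted occupants = 0.1460/0.8540 = 0.1710
odds, unbelted occupants = 0.2400/0.7600 = 0.3158
OR = 0.1710 / 0.3158 = 0.541
RR = 0.1460 / 0.2400 = 0.608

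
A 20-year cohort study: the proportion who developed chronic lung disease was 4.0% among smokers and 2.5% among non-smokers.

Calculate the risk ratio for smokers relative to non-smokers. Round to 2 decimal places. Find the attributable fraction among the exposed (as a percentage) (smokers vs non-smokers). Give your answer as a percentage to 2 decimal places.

RR = 0.04000 / 0.02500 = 1.60
AR% = (0.04000 − 0.02500) / 0.04000 = 0.3750 → 37.50%

RR = 1.60; AR% = 37.50%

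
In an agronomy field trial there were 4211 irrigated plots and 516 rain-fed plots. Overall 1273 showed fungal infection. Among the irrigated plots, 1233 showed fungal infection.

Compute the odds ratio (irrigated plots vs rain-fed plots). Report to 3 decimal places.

irrigated plots without the outcome: 4211 − 1233 = 2978
rain-fed plots with the outcome: 1273 − 1233 = 40
rain-fed plots without the outcome: 516 − 40 = 476
OR = (1233 × 476) / (2978 × 40) = 586908/119120 ≈ 4.927

4.927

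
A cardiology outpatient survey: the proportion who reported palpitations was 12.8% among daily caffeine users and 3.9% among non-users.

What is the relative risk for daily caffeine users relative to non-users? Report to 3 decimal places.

RR = 0.12800 / 0.03900 = 3.282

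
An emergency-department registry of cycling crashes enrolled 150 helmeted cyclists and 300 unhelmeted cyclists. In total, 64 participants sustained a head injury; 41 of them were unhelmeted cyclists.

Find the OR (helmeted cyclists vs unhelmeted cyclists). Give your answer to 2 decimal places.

1.14

helmeted cyclists with the outcome: 64 − 41 = 23
helmeted cyclists without the outcome: 150 − 23 = 127
unhelmeted cyclists without the outcome: 300 − 41 = 259
OR = (23 × 259) / (127 × 41) = 5957/5207 ≈ 1.14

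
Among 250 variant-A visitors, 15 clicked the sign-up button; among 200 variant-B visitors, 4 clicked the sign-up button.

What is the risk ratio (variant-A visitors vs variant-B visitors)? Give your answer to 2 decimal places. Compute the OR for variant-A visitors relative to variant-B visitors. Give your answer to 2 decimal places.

RR = 3.00; OR = 3.13

risk, variant-A visitors = 15/250 = 0.06000
risk, variant-B visitors = 4/200 = 0.02000
RR = 0.06000 / 0.02000 = 3.00
odds, variant-A visitors = 15/235 = 0.06383
odds, variant-B visitors = 4/196 = 0.02041
OR = 0.06383 / 0.02041 = 3.13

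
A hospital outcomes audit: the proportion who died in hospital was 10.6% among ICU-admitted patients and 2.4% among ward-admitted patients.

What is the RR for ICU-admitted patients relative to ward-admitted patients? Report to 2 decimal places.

RR = 0.10600 / 0.02400 = 4.42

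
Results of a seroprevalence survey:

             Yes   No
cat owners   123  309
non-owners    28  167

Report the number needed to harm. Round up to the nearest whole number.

NNH = 8

risk, cat owners = 123/432 = 0.284722
risk, non-owners = 28/195 = 0.143590
absolute risk difference = 0.141132
1 / 0.141132 = 7.086 → round up → 8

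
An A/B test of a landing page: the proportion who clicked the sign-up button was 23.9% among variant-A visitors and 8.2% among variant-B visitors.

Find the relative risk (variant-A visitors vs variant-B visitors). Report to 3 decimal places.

RR = 0.2390 / 0.0820 = 2.915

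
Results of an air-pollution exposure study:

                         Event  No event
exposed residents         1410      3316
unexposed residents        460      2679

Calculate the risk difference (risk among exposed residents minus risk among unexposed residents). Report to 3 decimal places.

RD = 0.152

risk, exposed residents = 1410/4726 = 0.2983
risk, unexposed residents = 460/3139 = 0.1465
risk difference = 0.2983 − 0.1465 = 0.152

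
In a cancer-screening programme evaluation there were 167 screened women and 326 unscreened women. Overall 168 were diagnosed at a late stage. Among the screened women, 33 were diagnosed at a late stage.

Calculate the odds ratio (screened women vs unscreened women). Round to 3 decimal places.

OR: 0.348

screened women without the outcome: 167 − 33 = 134
unscreened women with the outcome: 168 − 33 = 135
unscreened women without the outcome: 326 − 135 = 191
OR = (33 × 191) / (134 × 135) = 6303/18090 ≈ 0.348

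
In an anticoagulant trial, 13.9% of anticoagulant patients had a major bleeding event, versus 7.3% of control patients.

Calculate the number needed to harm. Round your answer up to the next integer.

absolute risk difference = 0.066000
1 / 0.066000 = 15.152 → round up → 16

16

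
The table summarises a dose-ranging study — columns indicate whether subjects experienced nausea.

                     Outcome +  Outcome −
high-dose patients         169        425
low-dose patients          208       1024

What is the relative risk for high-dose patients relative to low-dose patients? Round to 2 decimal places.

1.69

risk, high-dose patients = 169/594 = 0.2845
risk, low-dose patients = 208/1232 = 0.1688
RR = 0.2845 / 0.1688 = 1.69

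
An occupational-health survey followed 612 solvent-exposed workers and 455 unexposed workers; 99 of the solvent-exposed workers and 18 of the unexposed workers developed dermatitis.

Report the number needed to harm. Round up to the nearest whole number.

risk, solvent-exposed workers = 99/612 = 0.161765
risk, unexposed workers = 18/455 = 0.039560
absolute risk difference = 0.122204
1 / 0.122204 = 8.183 → round up → 9

9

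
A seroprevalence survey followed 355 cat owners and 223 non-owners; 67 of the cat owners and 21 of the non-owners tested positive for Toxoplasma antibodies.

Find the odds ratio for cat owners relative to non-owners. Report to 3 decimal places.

OR = (67 × 202) / (288 × 21) = 13534/6048 ≈ 2.238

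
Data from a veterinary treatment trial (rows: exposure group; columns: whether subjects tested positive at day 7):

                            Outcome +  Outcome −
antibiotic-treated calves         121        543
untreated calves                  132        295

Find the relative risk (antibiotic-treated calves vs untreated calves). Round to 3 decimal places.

0.589

risk, antibiotic-treated calves = 121/664 = 0.1822
risk, untreated calves = 132/427 = 0.3091
RR = 0.1822 / 0.3091 = 0.589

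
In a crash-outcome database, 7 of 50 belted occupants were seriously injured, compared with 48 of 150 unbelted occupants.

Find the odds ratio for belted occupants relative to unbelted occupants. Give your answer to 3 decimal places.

OR = (7 × 102) / (43 × 48) = 714/2064 ≈ 0.346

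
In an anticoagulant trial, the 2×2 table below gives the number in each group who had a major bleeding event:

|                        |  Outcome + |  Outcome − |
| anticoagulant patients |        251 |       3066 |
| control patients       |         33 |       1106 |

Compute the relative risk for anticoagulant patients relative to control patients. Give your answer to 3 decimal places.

risk, anticoagulant patients = 251/3317 = 0.07567
risk, control patients = 33/1139 = 0.02897
RR = 0.07567 / 0.02897 = 2.612

2.612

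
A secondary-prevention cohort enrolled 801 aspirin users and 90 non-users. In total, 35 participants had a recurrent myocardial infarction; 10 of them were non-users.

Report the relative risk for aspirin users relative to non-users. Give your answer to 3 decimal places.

RR = 0.281

aspirin users with the outcome: 35 − 10 = 25
aspirin users without the outcome: 801 − 25 = 776
non-users without the outcome: 90 − 10 = 80
risk, aspirin users = 25/801 = 0.03121
risk, non-users = 10/90 = 0.11111
RR = 0.03121 / 0.11111 = 0.281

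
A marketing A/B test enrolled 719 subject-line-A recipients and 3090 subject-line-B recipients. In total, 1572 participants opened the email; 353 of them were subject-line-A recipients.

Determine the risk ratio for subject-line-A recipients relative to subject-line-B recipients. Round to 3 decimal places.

subject-line-A recipients without the outcome: 719 − 353 = 366
subject-line-B recipients with the outcome: 1572 − 353 = 1219
subject-line-B recipients without the outcome: 3090 − 1219 = 1871
risk, subject-line-A recipients = 353/719 = 0.4910
risk, subject-line-B recipients = 1219/3090 = 0.3945
RR = 0.4910 / 0.3945 = 1.245

1.245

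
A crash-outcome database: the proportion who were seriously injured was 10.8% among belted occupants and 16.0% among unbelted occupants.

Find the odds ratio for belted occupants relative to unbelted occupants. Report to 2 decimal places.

0.64

odds, belted occupants = 0.1080/0.8920 = 0.1211
odds, unbelted occupants = 0.1600/0.8400 = 0.1905
OR = 0.1211 / 0.1905 = 0.64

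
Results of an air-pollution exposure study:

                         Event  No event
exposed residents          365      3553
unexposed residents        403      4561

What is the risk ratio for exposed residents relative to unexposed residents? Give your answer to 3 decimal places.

risk, exposed residents = 365/3918 = 0.0932
risk, unexposed residents = 403/4964 = 0.0812
RR = 0.0932 / 0.0812 = 1.148

1.148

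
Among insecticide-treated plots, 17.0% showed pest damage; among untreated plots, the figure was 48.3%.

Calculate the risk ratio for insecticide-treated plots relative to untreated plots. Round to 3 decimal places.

RR = 0.1700 / 0.4830 = 0.352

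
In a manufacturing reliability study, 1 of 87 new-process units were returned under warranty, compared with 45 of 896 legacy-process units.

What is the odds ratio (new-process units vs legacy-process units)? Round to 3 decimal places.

OR = (1 × 851) / (86 × 45) = 851/3870 ≈ 0.220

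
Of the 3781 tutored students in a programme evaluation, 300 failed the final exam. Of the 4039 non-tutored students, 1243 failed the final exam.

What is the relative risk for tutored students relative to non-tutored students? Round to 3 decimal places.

risk, tutored students = 300/3781 = 0.0793
risk, non-tutored students = 1243/4039 = 0.3077
RR = 0.0793 / 0.3077 = 0.258

0.258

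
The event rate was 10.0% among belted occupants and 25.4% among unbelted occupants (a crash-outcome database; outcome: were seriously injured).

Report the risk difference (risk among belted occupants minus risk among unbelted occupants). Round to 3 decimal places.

risk difference = 0.1000 − 0.2540 = -0.154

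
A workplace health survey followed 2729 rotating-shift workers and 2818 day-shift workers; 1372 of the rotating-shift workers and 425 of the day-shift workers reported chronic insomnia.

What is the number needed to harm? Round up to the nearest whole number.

risk, rotating-shift workers = 1372/2729 = 0.502748
risk, day-shift workers = 425/2818 = 0.150816
absolute risk difference = 0.351932
1 / 0.351932 = 2.841 → round up → 3

3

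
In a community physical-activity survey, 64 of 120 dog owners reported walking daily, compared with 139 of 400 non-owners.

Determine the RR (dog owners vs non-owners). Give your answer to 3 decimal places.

risk, dog owners = 64/120 = 0.5333
risk, non-owners = 139/400 = 0.3475
RR = 0.5333 / 0.3475 = 1.535

RR ≈ 1.535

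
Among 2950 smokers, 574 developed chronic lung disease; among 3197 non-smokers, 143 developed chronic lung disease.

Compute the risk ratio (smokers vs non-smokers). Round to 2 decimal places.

risk, smokers = 574/2950 = 0.19458
risk, non-smokers = 143/3197 = 0.04473
RR = 0.19458 / 0.04473 = 4.35

RR ≈ 4.35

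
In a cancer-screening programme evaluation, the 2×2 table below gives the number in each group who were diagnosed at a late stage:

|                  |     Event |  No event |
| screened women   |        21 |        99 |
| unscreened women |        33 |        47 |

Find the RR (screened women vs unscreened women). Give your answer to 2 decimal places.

RR ≈ 0.42

risk, screened women = 21/120 = 0.1750
risk, unscreened women = 33/80 = 0.4125
RR = 0.1750 / 0.4125 = 0.42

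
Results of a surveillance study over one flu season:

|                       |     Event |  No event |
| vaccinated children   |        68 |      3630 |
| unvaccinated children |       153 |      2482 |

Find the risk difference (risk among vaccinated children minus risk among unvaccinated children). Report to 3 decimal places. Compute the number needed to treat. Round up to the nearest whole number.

risk, vaccinated children = 68/3698 = 0.01839
risk, unvaccinated children = 153/2635 = 0.05806
risk difference = 0.01839 − 0.05806 = -0.040
absolute risk difference = 0.039676
1 / 0.039676 = 25.204 → round up → 26

RD = -0.040; NNT = 26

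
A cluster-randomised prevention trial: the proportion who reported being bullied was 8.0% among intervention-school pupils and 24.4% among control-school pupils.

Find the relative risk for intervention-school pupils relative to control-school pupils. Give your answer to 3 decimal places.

RR = 0.0800 / 0.2440 = 0.328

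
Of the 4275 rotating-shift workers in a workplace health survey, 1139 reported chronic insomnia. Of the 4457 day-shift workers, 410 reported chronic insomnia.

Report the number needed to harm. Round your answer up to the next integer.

NNH: 6

risk, rotating-shift workers = 1139/4275 = 0.266433
risk, day-shift workers = 410/4457 = 0.091990
absolute risk difference = 0.174443
1 / 0.174443 = 5.733 → round up → 6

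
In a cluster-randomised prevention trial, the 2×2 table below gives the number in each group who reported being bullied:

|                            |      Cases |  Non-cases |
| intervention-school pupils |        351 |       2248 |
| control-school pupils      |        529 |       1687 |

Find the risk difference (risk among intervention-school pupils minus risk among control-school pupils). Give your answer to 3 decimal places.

RD = -0.104

risk, intervention-school pupils = 351/2599 = 0.1351
risk, control-school pupils = 529/2216 = 0.2387
risk difference = 0.1351 − 0.2387 = -0.104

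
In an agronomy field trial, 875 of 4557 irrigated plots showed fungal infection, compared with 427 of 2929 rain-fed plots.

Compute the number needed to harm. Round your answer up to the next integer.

risk, irrigated plots = 875/4557 = 0.192012
risk, rain-fed plots = 427/2929 = 0.145784
absolute risk difference = 0.046229
1 / 0.046229 = 21.631 → round up → 22

22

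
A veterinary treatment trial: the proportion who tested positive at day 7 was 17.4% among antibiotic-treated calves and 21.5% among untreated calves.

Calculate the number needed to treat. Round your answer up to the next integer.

absolute risk difference = 0.041000
1 / 0.041000 = 24.390 → round up → 25

NNT: 25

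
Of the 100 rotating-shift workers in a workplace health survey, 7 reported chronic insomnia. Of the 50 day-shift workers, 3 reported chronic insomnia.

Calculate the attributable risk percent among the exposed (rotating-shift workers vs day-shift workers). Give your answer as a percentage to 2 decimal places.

risk, rotating-shift workers = 7/100 = 0.0700
risk, day-shift workers = 3/50 = 0.0600
AR% = (0.0700 − 0.0600) / 0.0700 = 0.1429 → 14.29%

AR%: 14.29%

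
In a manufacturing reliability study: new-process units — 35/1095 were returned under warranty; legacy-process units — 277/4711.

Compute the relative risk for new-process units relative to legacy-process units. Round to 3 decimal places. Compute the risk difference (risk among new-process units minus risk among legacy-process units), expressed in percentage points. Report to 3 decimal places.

RR = 0.544; RD = -2.684

risk, new-process units = 35/1095 = 0.03196
risk, legacy-process units = 277/4711 = 0.05880
RR = 0.03196 / 0.05880 = 0.544
risk difference = 0.03196 − 0.05880 = -0.02684 → -2.684 percentage points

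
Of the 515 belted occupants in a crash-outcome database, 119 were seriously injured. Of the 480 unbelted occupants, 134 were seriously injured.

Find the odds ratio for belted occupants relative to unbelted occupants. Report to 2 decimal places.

OR = (119 × 346) / (396 × 134) = 41174/53064 ≈ 0.78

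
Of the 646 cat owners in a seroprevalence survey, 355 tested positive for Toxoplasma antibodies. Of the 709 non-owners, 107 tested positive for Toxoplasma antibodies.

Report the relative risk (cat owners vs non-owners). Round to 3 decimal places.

3.641

risk, cat owners = 355/646 = 0.5495
risk, non-owners = 107/709 = 0.1509
RR = 0.5495 / 0.1509 = 3.641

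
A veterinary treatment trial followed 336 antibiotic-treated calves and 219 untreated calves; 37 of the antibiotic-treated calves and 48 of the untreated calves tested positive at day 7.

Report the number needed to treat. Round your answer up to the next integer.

10

risk, antibiotic-treated calves = 37/336 = 0.110119
risk, untreated calves = 48/219 = 0.219178
absolute risk difference = 0.109059
1 / 0.109059 = 9.169 → round up → 10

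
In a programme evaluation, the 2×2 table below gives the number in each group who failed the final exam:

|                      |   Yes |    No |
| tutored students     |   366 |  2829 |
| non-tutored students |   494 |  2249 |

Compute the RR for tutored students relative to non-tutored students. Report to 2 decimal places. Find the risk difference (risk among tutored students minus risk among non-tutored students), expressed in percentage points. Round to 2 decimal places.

RR = 0.64; RD = -6.55

risk, tutored students = 366/3195 = 0.1146
risk, non-tutored students = 494/2743 = 0.1801
RR = 0.1146 / 0.1801 = 0.64
risk difference = 0.1146 − 0.1801 = -0.0655 → -6.55 percentage points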